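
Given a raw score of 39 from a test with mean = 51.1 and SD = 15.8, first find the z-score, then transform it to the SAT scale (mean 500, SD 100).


z = (X - mean) / SD = (39 - 51.1) / 15.8
z = -12.1 / 15.8
z = -0.7658
SAT-scale = SAT = 500 + 100z
Carry z at full precision (z = -12.1 / 15.8) into the conversion:
SAT-scale = 500 + 100 * (-12.1 / 15.8) = 500 + -1210 / 15.8
SAT-scale = 500 + -76.5823
SAT-scale = 423.4177

423.4177


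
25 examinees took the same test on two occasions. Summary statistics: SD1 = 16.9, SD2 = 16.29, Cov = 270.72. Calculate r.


r = cov(X,Y) / (SD_X * SD_Y)
r = 270.72 / (16.9 * 16.29)
r = 270.72 / 275.301
r = 0.9834

0.9834


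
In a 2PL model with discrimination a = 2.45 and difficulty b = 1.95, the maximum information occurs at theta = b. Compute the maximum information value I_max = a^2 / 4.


For 2PL, max info at theta = b = 1.95
I_max = a^2 / 4 = 2.45^2 / 4
= 6.0025 / 4
I_max = 1.5006

1.5006


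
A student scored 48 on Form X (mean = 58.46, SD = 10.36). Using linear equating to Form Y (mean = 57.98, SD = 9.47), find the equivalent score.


slope = SD_Y / SD_X = 9.47 / 10.36 ~ 0.9141
intercept = mean_Y - slope * mean_X = 57.98 - (9.47 / 10.36) * 58.46 ~ 4.5421
Y = slope * X + intercept. To avoid rounding drift from the rounded slope/intercept, evaluate the equivalent form Y = mean_Y + SD_Y * (X - mean_X) / SD_X at full precision:
Y = 57.98 + 9.47 * (48 - 58.46) / 10.36
Y = 57.98 - 9.47 * 10.46 / 10.36
Y = 57.98 - 99.0562 / 10.36
Y = 57.98 - 9.5614
Y = 48.4186

48.4186


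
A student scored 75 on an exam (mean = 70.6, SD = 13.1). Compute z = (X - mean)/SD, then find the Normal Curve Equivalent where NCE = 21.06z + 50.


z = (X - mean) / SD = (75 - 70.6) / 13.1
z = 4.4 / 13.1
z = 0.3359
NCE = NCE = 21.06z + 50
Carry z at full precision (z = 4.4 / 13.1) into the conversion:
NCE = 21.06 * (4.4 / 13.1) + 50 = 92.664 / 13.1 + 50
NCE = 7.0736 + 50
NCE = 57.0736

57.0736


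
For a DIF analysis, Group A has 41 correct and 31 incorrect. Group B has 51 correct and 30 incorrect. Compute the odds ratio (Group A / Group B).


Odds_A = 41/31 = 1.3226
Odds_B = 51/30 = 1.7
OR = Odds_A / Odds_B = 1.3226 / 1.7
Exactly, OR = (41 * 30) / (31 * 51) = 1230 / 1581
OR = 0.778

0.778


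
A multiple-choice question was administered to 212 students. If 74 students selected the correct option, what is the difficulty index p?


Item difficulty p = number correct / total examinees
p = 74 / 212
p = 0.3491

0.3491


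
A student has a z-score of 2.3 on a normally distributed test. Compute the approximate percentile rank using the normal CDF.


CDF(z) = 0.5 * (1 + erf(z/sqrt(2)))
erf(1.6263) = 0.9786
CDF = 0.9893
Percentile rank = 0.9893 * 100 = 98.93

98.93


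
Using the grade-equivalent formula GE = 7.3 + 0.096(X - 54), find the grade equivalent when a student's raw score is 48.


raw - median = 48 - 54 = -6
slope * diff = 0.096 * -6 = -0.576
GE = 7.3 + -0.576
GE = 6.724

6.724


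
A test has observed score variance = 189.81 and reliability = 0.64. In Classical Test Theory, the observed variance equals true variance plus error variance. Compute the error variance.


var_true = rxx * var_obs = 0.64 * 189.81 = 121.4784
var_error = var_obs - var_true
var_error = 189.81 - 121.4784
var_error = 68.3316

68.3316


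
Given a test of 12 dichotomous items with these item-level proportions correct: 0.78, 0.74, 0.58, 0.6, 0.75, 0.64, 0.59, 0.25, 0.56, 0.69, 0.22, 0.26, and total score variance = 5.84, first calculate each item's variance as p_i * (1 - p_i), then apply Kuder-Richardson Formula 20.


For each item, compute p_i * q_i:
  Item 1: 0.78 * 0.22 = 0.1716
  Item 2: 0.74 * 0.26 = 0.1924
  Item 3: 0.58 * 0.42 = 0.2436
  Item 4: 0.6 * 0.4 = 0.24
  Item 5: 0.75 * 0.25 = 0.1875
  Item 6: 0.64 * 0.36 = 0.2304
  Item 7: 0.59 * 0.41 = 0.2419
  Item 8: 0.25 * 0.75 = 0.1875
  Item 9: 0.56 * 0.44 = 0.2464
  Item 10: 0.69 * 0.31 = 0.2139
  Item 11: 0.22 * 0.78 = 0.1716
  Item 12: 0.26 * 0.74 = 0.1924
Sum(p_i * q_i) = 0.1716 + 0.1924 + 0.2436 + 0.24 + 0.1875 + 0.2304 + 0.2419 + 0.1875 + 0.2464 + 0.2139 + 0.1716 + 0.1924 = 2.5192
KR-20 = (k/(k-1)) * (1 - Sum(p_i*q_i) / Var_total)
= (12/11) * (1 - 2.5192/5.84)
= 1.0909 * 0.5686
KR-20 = 0.6203

0.6203


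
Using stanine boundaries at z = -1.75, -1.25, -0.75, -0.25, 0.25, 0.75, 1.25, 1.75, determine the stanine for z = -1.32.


Stanine boundaries: [-1.75, -1.25, -0.75, -0.25, 0.25, 0.75, 1.25, 1.75]
z = -1.32
Check each boundary:
  z >= -1.75 -> could be stanine 2
  z < -1.25
  z < -0.75
  z < -0.25
  z < 0.25
  z < 0.75
  z < 1.25
  z < 1.75
Highest qualifying boundary gives stanine = 2

2


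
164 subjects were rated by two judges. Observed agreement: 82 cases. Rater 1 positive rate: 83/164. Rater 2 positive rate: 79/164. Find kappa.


P_o = 82/164 = 0.5
P_e = (83*79 + 81*85) / 26896 = 0.499777
kappa = (P_o - P_e) / (1 - P_e)
kappa = (0.5 - 0.499777) / (1 - 0.499777)
kappa = 0.0004

0.0004


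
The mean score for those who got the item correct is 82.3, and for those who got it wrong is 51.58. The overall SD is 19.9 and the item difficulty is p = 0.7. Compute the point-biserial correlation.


q = 1 - p = 0.3
rpb = ((M1 - M0) / SD) * sqrt(p * q)
rpb = ((82.3 - 51.58) / 19.9) * sqrt(0.7 * 0.3)
rpb = 0.7074

0.7074


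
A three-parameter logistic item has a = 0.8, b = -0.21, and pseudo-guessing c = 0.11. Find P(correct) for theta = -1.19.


logit = 0.8*(-1.19 - -0.21) = -0.784
P* = 1/(1 + exp(--0.784)) = 0.3135
P = 0.11 + (1 - 0.11) * 0.3135
P = 0.389

0.389


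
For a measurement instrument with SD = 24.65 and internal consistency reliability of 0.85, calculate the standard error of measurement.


SEM = SD * sqrt(1 - rxx)
SEM = 24.65 * sqrt(1 - 0.85)
SEM = 24.65 * sqrt(0.15) = 24.65 * 0.387298
SEM = 9.5469

9.5469


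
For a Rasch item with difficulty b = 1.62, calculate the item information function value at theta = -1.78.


P = 1/(1+exp(-(-1.78-1.62))) = 0.0323
I = P*(1-P) = 0.0323 * 0.9677
I = 0.0313

0.0313


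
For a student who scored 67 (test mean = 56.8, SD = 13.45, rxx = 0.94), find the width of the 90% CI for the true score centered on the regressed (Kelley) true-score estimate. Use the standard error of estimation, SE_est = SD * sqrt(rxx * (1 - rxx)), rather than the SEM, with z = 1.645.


True score estimate = 0.94*67 + 0.06*56.8 = 66.388
SE_est = SD * sqrt(rxx * (1 - rxx)) = 13.45 * sqrt(0.94 * 0.06) = 13.45 * sqrt(0.0564) = 3.194198
CI = T_est +/- z * SE_est, so width = 2 * z * SE_est = 2 * 1.645 * 3.194198
Width = 10.5089

10.5089


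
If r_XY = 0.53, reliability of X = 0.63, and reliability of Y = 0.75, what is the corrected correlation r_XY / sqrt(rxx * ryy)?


r_corrected = rxy / sqrt(rxx * ryy)
= 0.53 / sqrt(0.63 * 0.75)
= 0.53 / sqrt(0.4725)
= 0.53 / 0.687386
r_corrected = 0.771

0.771


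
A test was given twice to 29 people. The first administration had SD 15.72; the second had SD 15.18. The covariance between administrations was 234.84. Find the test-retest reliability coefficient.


r = cov(X,Y) / (SD_X * SD_Y)
r = 234.84 / (15.72 * 15.18)
r = 234.84 / 238.6296
r = 0.9841

0.9841


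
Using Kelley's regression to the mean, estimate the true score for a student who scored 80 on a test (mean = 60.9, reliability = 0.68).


T_est = rxx * X + (1 - rxx) * mean
T_est = 0.68 * 80 + 0.32 * 60.9
T_est = 54.4 + 19.488
T_est = 73.888

73.888


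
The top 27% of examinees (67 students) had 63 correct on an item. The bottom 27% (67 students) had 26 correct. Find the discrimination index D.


p_upper = 63/67 = 0.9403
p_lower = 26/67 = 0.3881
D = 0.9403 - 0.3881 = 0.5522

0.5522


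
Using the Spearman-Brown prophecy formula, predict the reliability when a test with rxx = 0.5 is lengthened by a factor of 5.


r_new = (n * rxx) / (1 + (n-1) * rxx)
r_new = (5 * 0.5) / (1 + 4 * 0.5)
r_new = 2.5 / 3.0
r_new = 0.8333

0.8333


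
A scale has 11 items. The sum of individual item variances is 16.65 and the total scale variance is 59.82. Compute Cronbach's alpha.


alpha = (k/(k-1)) * (1 - sum(si^2)/s_total^2)
= (11/10) * (1 - 16.65/59.82)
alpha = 0.7938

0.7938


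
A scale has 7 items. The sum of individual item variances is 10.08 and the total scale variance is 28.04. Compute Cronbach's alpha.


alpha = (k/(k-1)) * (1 - sum(si^2)/s_total^2)
= (7/6) * (1 - 10.08/28.04)
alpha = 0.7473

0.7473


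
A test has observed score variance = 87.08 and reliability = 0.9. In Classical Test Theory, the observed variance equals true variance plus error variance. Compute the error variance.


var_true = rxx * var_obs = 0.9 * 87.08 = 78.372
var_error = var_obs - var_true
var_error = 87.08 - 78.372
var_error = 8.708

8.708


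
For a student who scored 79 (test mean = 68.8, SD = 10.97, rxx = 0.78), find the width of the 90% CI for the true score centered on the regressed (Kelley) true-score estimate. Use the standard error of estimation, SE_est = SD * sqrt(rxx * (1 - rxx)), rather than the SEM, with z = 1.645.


True score estimate = 0.78*79 + 0.22*68.8 = 76.756
SE_est = SD * sqrt(rxx * (1 - rxx)) = 10.97 * sqrt(0.78 * 0.22) = 10.97 * sqrt(0.1716) = 4.544282
CI = T_est +/- z * SE_est, so width = 2 * z * SE_est = 2 * 1.645 * 4.544282
Width = 14.9507

14.9507


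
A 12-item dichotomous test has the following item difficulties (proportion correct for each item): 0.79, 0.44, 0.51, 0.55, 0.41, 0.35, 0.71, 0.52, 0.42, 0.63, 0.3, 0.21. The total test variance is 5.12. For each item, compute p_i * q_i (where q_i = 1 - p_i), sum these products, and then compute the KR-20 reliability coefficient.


For each item, compute p_i * q_i:
  Item 1: 0.79 * 0.21 = 0.1659
  Item 2: 0.44 * 0.56 = 0.2464
  Item 3: 0.51 * 0.49 = 0.2499
  Item 4: 0.55 * 0.45 = 0.2475
  Item 5: 0.41 * 0.59 = 0.2419
  Item 6: 0.35 * 0.65 = 0.2275
  Item 7: 0.71 * 0.29 = 0.2059
  Item 8: 0.52 * 0.48 = 0.2496
  Item 9: 0.42 * 0.58 = 0.2436
  Item 10: 0.63 * 0.37 = 0.2331
  Item 11: 0.3 * 0.7 = 0.21
  Item 12: 0.21 * 0.79 = 0.1659
Sum(p_i * q_i) = 0.1659 + 0.2464 + 0.2499 + 0.2475 + 0.2419 + 0.2275 + 0.2059 + 0.2496 + 0.2436 + 0.2331 + 0.21 + 0.1659 = 2.6872
KR-20 = (k/(k-1)) * (1 - Sum(p_i*q_i) / Var_total)
= (12/11) * (1 - 2.6872/5.12)
= 1.0909 * 0.4752
KR-20 = 0.5184

0.5184


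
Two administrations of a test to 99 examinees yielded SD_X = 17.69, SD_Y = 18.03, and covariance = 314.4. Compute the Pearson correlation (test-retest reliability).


r = cov(X,Y) / (SD_X * SD_Y)
r = 314.4 / (17.69 * 18.03)
r = 314.4 / 318.9507
r = 0.9857

0.9857


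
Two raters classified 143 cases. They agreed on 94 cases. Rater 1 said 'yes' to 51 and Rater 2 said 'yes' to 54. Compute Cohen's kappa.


P_o = 94/143 = 0.657343
P_e = (51*54 + 92*89) / 20449 = 0.535087
kappa = (P_o - P_e) / (1 - P_e)
kappa = (0.657343 - 0.535087) / (1 - 0.535087)
kappa = 0.263

0.263


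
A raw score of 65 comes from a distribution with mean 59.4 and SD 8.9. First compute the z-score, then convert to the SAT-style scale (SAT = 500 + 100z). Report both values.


z = (X - mean) / SD = (65 - 59.4) / 8.9
z = 5.6 / 8.9
z = 0.6292
SAT-scale = SAT = 500 + 100z
Carry z at full precision (z = 5.6 / 8.9) into the conversion:
SAT-scale = 500 + 100 * (5.6 / 8.9) = 500 + 560 / 8.9
SAT-scale = 500 + 62.9213
SAT-scale = 562.9213

562.9213


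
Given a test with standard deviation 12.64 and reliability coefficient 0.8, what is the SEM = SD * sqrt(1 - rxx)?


SEM = SD * sqrt(1 - rxx)
SEM = 12.64 * sqrt(1 - 0.8)
SEM = 12.64 * sqrt(0.2) = 12.64 * 0.447214
SEM = 5.6528

5.6528


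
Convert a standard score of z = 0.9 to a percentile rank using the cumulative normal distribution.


CDF(z) = 0.5 * (1 + erf(z/sqrt(2)))
erf(0.6364) = 0.6319
CDF = 0.8159
Percentile rank = 0.8159 * 100 = 81.59

81.59


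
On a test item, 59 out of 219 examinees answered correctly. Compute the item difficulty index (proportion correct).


Item difficulty p = number correct / total examinees
p = 59 / 219
p = 0.2694

0.2694


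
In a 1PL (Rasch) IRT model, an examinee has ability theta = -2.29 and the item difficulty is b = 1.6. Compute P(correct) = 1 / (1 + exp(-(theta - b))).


theta - b = -2.29 - 1.6 = -3.89
exp(-(theta - b)) = exp(3.89) = 48.9109
P = 1 / (1 + 48.9109)
P = 0.02

0.02


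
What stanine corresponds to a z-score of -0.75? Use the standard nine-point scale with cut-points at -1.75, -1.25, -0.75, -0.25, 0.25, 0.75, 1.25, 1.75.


Stanine boundaries: [-1.75, -1.25, -0.75, -0.25, 0.25, 0.75, 1.25, 1.75]
z = -0.75
Check each boundary:
  z >= -1.75 -> could be stanine 2
  z >= -1.25 -> could be stanine 3
  z >= -0.75 -> could be stanine 4
  z < -0.25
  z < 0.25
  z < 0.75
  z < 1.25
  z < 1.75
Highest qualifying boundary gives stanine = 4

4


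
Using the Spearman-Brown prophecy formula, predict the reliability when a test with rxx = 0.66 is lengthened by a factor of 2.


r_new = (n * rxx) / (1 + (n-1) * rxx)
r_new = (2 * 0.66) / (1 + 1 * 0.66)
r_new = 1.32 / 1.66
r_new = 0.7952

0.7952


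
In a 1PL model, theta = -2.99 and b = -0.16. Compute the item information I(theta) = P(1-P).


P = 1/(1+exp(-(-2.99--0.16))) = 0.0557
I = P*(1-P) = 0.0557 * 0.9443
I = 0.0526

0.0526


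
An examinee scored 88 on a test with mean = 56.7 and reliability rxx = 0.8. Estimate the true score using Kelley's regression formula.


T_est = rxx * X + (1 - rxx) * mean
T_est = 0.8 * 88 + 0.2 * 56.7
T_est = 70.4 + 11.34
T_est = 81.74

81.74


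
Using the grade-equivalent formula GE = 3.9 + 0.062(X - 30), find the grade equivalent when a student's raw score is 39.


raw - median = 39 - 30 = 9
slope * diff = 0.062 * 9 = 0.558
GE = 3.9 + 0.558
GE = 4.458

4.458


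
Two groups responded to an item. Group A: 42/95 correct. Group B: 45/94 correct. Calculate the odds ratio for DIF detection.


Odds_A = 42/53 = 0.7925
Odds_B = 45/49 = 0.9184
OR = Odds_A / Odds_B = 0.7925 / 0.9184
Exactly, OR = (42 * 49) / (53 * 45) = 2058 / 2385
OR = 0.8629

0.8629


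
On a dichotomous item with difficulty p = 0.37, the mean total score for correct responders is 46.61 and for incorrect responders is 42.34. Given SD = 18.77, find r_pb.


q = 1 - p = 0.63
rpb = ((M1 - M0) / SD) * sqrt(p * q)
rpb = ((46.61 - 42.34) / 18.77) * sqrt(0.37 * 0.63)
rpb = 0.1098

0.1098


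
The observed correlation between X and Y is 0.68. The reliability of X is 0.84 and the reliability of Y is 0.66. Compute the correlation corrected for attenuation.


r_corrected = rxy / sqrt(rxx * ryy)
= 0.68 / sqrt(0.84 * 0.66)
= 0.68 / sqrt(0.5544)
= 0.68 / 0.74458
r_corrected = 0.9133

0.9133


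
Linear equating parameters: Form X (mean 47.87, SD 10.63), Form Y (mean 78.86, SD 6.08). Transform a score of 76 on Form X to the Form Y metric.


slope = SD_Y / SD_X = 6.08 / 10.63 ~ 0.572
intercept = mean_Y - slope * mean_X = 78.86 - (6.08 / 10.63) * 47.87 ~ 51.48
Y = slope * X + intercept. To avoid rounding drift from the rounded slope/intercept, evaluate the equivalent form Y = mean_Y + SD_Y * (X - mean_X) / SD_X at full precision:
Y = 78.86 + 6.08 * (76 - 47.87) / 10.63
Y = 78.86 + 6.08 * 28.13 / 10.63
Y = 78.86 + 171.0304 / 10.63
Y = 78.86 + 16.0894
Y = 94.9494

94.9494


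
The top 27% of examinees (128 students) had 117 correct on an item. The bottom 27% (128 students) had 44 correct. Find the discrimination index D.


p_upper = 117/128 = 0.9141
p_lower = 44/128 = 0.3438
D = 0.9141 - 0.3438 = 0.5703

0.5703


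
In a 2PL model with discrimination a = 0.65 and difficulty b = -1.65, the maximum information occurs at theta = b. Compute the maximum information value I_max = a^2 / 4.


For 2PL, max info at theta = b = -1.65
I_max = a^2 / 4 = 0.65^2 / 4
= 0.4225 / 4
I_max = 0.1056

0.1056


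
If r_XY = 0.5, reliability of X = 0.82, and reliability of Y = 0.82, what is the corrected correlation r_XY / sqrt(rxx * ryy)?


r_corrected = rxy / sqrt(rxx * ryy)
= 0.5 / sqrt(0.82 * 0.82)
= 0.5 / sqrt(0.6724)
= 0.5 / 0.82
r_corrected = 0.6098

0.6098


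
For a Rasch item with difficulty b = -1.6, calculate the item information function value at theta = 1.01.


P = 1/(1+exp(-(1.01--1.6))) = 0.9315
I = P*(1-P) = 0.9315 * 0.0685
I = 0.0638

0.0638


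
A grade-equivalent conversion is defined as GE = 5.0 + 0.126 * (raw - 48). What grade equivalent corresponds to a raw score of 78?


raw - median = 78 - 48 = 30
slope * diff = 0.126 * 30 = 3.78
GE = 5.0 + 3.78
GE = 8.78

8.78


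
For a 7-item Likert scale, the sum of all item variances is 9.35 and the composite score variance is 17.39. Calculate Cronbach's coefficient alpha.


alpha = (k/(k-1)) * (1 - sum(si^2)/s_total^2)
= (7/6) * (1 - 9.35/17.39)
alpha = 0.5394

0.5394


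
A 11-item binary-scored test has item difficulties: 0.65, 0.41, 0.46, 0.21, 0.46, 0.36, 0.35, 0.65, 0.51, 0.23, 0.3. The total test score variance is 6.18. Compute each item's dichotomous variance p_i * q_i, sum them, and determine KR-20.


For each item, compute p_i * q_i:
  Item 1: 0.65 * 0.35 = 0.2275
  Item 2: 0.41 * 0.59 = 0.2419
  Item 3: 0.46 * 0.54 = 0.2484
  Item 4: 0.21 * 0.79 = 0.1659
  Item 5: 0.46 * 0.54 = 0.2484
  Item 6: 0.36 * 0.64 = 0.2304
  Item 7: 0.35 * 0.65 = 0.2275
  Item 8: 0.65 * 0.35 = 0.2275
  Item 9: 0.51 * 0.49 = 0.2499
  Item 10: 0.23 * 0.77 = 0.1771
  Item 11: 0.3 * 0.7 = 0.21
Sum(p_i * q_i) = 0.2275 + 0.2419 + 0.2484 + 0.1659 + 0.2484 + 0.2304 + 0.2275 + 0.2275 + 0.2499 + 0.1771 + 0.21 = 2.4545
KR-20 = (k/(k-1)) * (1 - Sum(p_i*q_i) / Var_total)
= (11/10) * (1 - 2.4545/6.18)
= 1.1 * 0.6028
KR-20 = 0.6631

0.6631


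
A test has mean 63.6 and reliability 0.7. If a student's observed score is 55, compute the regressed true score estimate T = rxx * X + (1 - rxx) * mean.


T_est = rxx * X + (1 - rxx) * mean
T_est = 0.7 * 55 + 0.3 * 63.6
T_est = 38.5 + 19.08
T_est = 57.58

57.58


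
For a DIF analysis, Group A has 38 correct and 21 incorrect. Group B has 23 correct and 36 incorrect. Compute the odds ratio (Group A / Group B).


Odds_A = 38/21 = 1.8095
Odds_B = 23/36 = 0.6389
OR = Odds_A / Odds_B = 1.8095 / 0.6389
Exactly, OR = (38 * 36) / (21 * 23) = 1368 / 483
OR = 2.8323

2.8323


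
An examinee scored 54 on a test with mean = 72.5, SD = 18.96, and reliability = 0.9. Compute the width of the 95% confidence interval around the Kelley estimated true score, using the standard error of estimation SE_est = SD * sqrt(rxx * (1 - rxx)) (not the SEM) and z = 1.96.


True score estimate = 0.9*54 + 0.1*72.5 = 55.85
SE_est = SD * sqrt(rxx * (1 - rxx)) = 18.96 * sqrt(0.9 * 0.1) = 18.96 * sqrt(0.09) = 5.688
CI = T_est +/- z * SE_est, so width = 2 * z * SE_est = 2 * 1.96 * 5.688
Width = 22.297

22.297


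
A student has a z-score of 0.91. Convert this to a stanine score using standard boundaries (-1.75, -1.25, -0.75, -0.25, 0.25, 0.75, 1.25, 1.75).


Stanine boundaries: [-1.75, -1.25, -0.75, -0.25, 0.25, 0.75, 1.25, 1.75]
z = 0.91
Check each boundary:
  z >= -1.75 -> could be stanine 2
  z >= -1.25 -> could be stanine 3
  z >= -0.75 -> could be stanine 4
  z >= -0.25 -> could be stanine 5
  z >= 0.25 -> could be stanine 6
  z >= 0.75 -> could be stanine 7
  z < 1.25
  z < 1.75
Highest qualifying boundary gives stanine = 7

7


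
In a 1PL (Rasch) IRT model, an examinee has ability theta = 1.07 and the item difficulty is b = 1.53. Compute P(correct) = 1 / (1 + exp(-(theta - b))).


theta - b = 1.07 - 1.53 = -0.46
exp(-(theta - b)) = exp(0.46) = 1.5841
P = 1 / (1 + 1.5841)
P = 0.387

0.387


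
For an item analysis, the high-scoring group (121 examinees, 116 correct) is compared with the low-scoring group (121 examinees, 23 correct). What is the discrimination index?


p_upper = 116/121 = 0.9587
p_lower = 23/121 = 0.1901
D = 0.9587 - 0.1901 = 0.7686

0.7686


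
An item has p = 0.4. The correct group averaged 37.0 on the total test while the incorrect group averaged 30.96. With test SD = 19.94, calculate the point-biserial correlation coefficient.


q = 1 - p = 0.6
rpb = ((M1 - M0) / SD) * sqrt(p * q)
rpb = ((37.0 - 30.96) / 19.94) * sqrt(0.4 * 0.6)
rpb = 0.1484

0.1484


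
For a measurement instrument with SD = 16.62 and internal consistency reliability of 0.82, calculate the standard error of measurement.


SEM = SD * sqrt(1 - rxx)
SEM = 16.62 * sqrt(1 - 0.82)
SEM = 16.62 * sqrt(0.18) = 16.62 * 0.424264
SEM = 7.0513

7.0513


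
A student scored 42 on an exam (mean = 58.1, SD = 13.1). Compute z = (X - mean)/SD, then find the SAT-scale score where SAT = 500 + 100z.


z = (X - mean) / SD = (42 - 58.1) / 13.1
z = -16.1 / 13.1
z = -1.229
SAT-scale = SAT = 500 + 100z
Carry z at full precision (z = -16.1 / 13.1) into the conversion:
SAT-scale = 500 + 100 * (-16.1 / 13.1) = 500 + -1610 / 13.1
SAT-scale = 500 + -122.9008
SAT-scale = 377.0992

377.0992


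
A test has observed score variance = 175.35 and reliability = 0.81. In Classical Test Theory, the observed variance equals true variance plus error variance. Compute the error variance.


var_true = rxx * var_obs = 0.81 * 175.35 = 142.0335
var_error = var_obs - var_true
var_error = 175.35 - 142.0335
var_error = 33.3165

33.3165


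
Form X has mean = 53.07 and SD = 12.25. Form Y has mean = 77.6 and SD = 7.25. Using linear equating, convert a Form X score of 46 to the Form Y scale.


slope = SD_Y / SD_X = 7.25 / 12.25 ~ 0.5918
intercept = mean_Y - slope * mean_X = 77.6 - (7.25 / 12.25) * 53.07 ~ 46.1912
Y = slope * X + intercept. To avoid rounding drift from the rounded slope/intercept, evaluate the equivalent form Y = mean_Y + SD_Y * (X - mean_X) / SD_X at full precision:
Y = 77.6 + 7.25 * (46 - 53.07) / 12.25
Y = 77.6 - 7.25 * 7.07 / 12.25
Y = 77.6 - 51.2575 / 12.25
Y = 77.6 - 4.1843
Y = 73.4157

73.4157


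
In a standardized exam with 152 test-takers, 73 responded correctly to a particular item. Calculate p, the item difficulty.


Item difficulty p = number correct / total examinees
p = 73 / 152
p = 0.4803

0.4803


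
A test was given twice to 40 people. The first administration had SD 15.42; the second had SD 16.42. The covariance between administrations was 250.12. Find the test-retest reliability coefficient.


r = cov(X,Y) / (SD_X * SD_Y)
r = 250.12 / (15.42 * 16.42)
r = 250.12 / 253.1964
r = 0.9878

0.9878


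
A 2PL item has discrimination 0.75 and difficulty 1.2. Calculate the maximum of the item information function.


For 2PL, max info at theta = b = 1.2
I_max = a^2 / 4 = 0.75^2 / 4
= 0.5625 / 4
I_max = 0.1406

0.1406


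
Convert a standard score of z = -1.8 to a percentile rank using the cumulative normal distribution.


CDF(z) = 0.5 * (1 + erf(z/sqrt(2)))
erf(-1.2728) = -0.9281
CDF = 0.0359
Percentile rank = 0.0359 * 100 = 3.59

3.59


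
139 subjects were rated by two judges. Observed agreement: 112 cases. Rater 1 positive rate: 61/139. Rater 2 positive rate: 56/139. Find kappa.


P_o = 112/139 = 0.805755
P_e = (61*56 + 78*83) / 19321 = 0.511878
kappa = (P_o - P_e) / (1 - P_e)
kappa = (0.805755 - 0.511878) / (1 - 0.511878)
kappa = 0.6021

0.6021


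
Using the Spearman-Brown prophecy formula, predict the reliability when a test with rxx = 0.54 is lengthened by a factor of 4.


r_new = (n * rxx) / (1 + (n-1) * rxx)
r_new = (4 * 0.54) / (1 + 3 * 0.54)
r_new = 2.16 / 2.62
r_new = 0.8244

0.8244


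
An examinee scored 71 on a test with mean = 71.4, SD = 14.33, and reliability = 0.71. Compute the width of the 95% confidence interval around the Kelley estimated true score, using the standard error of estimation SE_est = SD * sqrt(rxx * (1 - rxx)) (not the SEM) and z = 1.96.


True score estimate = 0.71*71 + 0.29*71.4 = 71.116
SE_est = SD * sqrt(rxx * (1 - rxx)) = 14.33 * sqrt(0.71 * 0.29) = 14.33 * sqrt(0.2059) = 6.50241
CI = T_est +/- z * SE_est, so width = 2 * z * SE_est = 2 * 1.96 * 6.50241
Width = 25.4894

25.4894


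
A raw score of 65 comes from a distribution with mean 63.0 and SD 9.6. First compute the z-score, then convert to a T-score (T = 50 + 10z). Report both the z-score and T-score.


z = (X - mean) / SD = (65 - 63.0) / 9.6
z = 2.0 / 9.6
z = 0.2083
T-score = T = 50 + 10z
Carry z at full precision (z = 2.0 / 9.6) into the conversion:
T-score = 50 + 10 * (2.0 / 9.6) = 50 + 20 / 9.6
T-score = 50 + 2.0833
T-score = 52.0833

52.0833


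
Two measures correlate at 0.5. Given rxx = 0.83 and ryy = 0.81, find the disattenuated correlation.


r_corrected = rxy / sqrt(rxx * ryy)
= 0.5 / sqrt(0.83 * 0.81)
= 0.5 / sqrt(0.6723)
= 0.5 / 0.819939
r_corrected = 0.6098

0.6098


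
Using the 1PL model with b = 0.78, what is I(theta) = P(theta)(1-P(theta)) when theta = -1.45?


P = 1/(1+exp(-(-1.45-0.78))) = 0.0971
I = P*(1-P) = 0.0971 * 0.9029
I = 0.0877

0.0877


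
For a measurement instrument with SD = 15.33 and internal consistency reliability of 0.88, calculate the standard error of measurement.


SEM = SD * sqrt(1 - rxx)
SEM = 15.33 * sqrt(1 - 0.88)
SEM = 15.33 * sqrt(0.12) = 15.33 * 0.34641
SEM = 5.3105

5.3105


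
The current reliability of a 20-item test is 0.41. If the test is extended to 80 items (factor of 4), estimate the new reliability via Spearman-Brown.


r_new = (n * rxx) / (1 + (n-1) * rxx)
r_new = (4 * 0.41) / (1 + 3 * 0.41)
r_new = 1.64 / 2.23
r_new = 0.7354

0.7354


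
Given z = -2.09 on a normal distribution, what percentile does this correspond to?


CDF(z) = 0.5 * (1 + erf(z/sqrt(2)))
erf(-1.4779) = -0.9634
CDF = 0.0183
Percentile rank = 0.0183 * 100 = 1.83

1.83


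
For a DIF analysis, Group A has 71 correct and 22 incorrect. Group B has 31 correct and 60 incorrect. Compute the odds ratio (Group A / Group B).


Odds_A = 71/22 = 3.2273
Odds_B = 31/60 = 0.5167
OR = Odds_A / Odds_B = 3.2273 / 0.5167
Exactly, OR = (71 * 60) / (22 * 31) = 4260 / 682
OR = 6.2463

6.2463


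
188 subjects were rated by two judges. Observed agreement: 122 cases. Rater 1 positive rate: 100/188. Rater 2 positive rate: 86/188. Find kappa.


P_o = 122/188 = 0.648936
P_e = (100*86 + 88*102) / 35344 = 0.497284
kappa = (P_o - P_e) / (1 - P_e)
kappa = (0.648936 - 0.497284) / (1 - 0.497284)
kappa = 0.3017

0.3017


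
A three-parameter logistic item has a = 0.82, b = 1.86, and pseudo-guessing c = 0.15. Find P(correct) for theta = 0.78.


logit = 0.82*(0.78 - 1.86) = -0.8856
P* = 1/(1 + exp(--0.8856)) = 0.292
P = 0.15 + (1 - 0.15) * 0.292
P = 0.3982

0.3982


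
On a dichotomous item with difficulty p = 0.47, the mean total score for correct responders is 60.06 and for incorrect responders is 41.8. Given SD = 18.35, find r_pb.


q = 1 - p = 0.53
rpb = ((M1 - M0) / SD) * sqrt(p * q)
rpb = ((60.06 - 41.8) / 18.35) * sqrt(0.47 * 0.53)
rpb = 0.4967

0.4967


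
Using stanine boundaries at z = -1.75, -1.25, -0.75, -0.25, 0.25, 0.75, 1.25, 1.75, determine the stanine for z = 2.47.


Stanine boundaries: [-1.75, -1.25, -0.75, -0.25, 0.25, 0.75, 1.25, 1.75]
z = 2.47
Check each boundary:
  z >= -1.75 -> could be stanine 2
  z >= -1.25 -> could be stanine 3
  z >= -0.75 -> could be stanine 4
  z >= -0.25 -> could be stanine 5
  z >= 0.25 -> could be stanine 6
  z >= 0.75 -> could be stanine 7
  z >= 1.25 -> could be stanine 8
  z >= 1.75 -> could be stanine 9
Highest qualifying boundary gives stanine = 9

9


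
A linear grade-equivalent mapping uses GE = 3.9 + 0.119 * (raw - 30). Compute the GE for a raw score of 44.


raw - median = 44 - 30 = 14
slope * diff = 0.119 * 14 = 1.666
GE = 3.9 + 1.666
GE = 5.566

5.566


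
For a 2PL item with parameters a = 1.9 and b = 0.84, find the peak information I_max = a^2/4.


For 2PL, max info at theta = b = 0.84
I_max = a^2 / 4 = 1.9^2 / 4
= 3.61 / 4
I_max = 0.9025

0.9025


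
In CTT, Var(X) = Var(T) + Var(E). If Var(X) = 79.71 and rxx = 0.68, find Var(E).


var_true = rxx * var_obs = 0.68 * 79.71 = 54.2028
var_error = var_obs - var_true
var_error = 79.71 - 54.2028
var_error = 25.5072

25.5072


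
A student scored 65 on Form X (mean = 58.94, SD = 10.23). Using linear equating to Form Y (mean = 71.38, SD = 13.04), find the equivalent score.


slope = SD_Y / SD_X = 13.04 / 10.23 ~ 1.2747
intercept = mean_Y - slope * mean_X = 71.38 - (13.04 / 10.23) * 58.94 ~ -3.7498
Y = slope * X + intercept. To avoid rounding drift from the rounded slope/intercept, evaluate the equivalent form Y = mean_Y + SD_Y * (X - mean_X) / SD_X at full precision:
Y = 71.38 + 13.04 * (65 - 58.94) / 10.23
Y = 71.38 + 13.04 * 6.06 / 10.23
Y = 71.38 + 79.0224 / 10.23
Y = 71.38 + 7.7246
Y = 79.1046

79.1046


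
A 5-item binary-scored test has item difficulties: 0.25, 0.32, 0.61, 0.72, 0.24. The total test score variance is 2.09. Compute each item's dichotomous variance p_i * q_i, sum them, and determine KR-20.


For each item, compute p_i * q_i:
  Item 1: 0.25 * 0.75 = 0.1875
  Item 2: 0.32 * 0.68 = 0.2176
  Item 3: 0.61 * 0.39 = 0.2379
  Item 4: 0.72 * 0.28 = 0.2016
  Item 5: 0.24 * 0.76 = 0.1824
Sum(p_i * q_i) = 0.1875 + 0.2176 + 0.2379 + 0.2016 + 0.1824 = 1.027
KR-20 = (k/(k-1)) * (1 - Sum(p_i*q_i) / Var_total)
= (5/4) * (1 - 1.027/2.09)
= 1.25 * 0.5086
KR-20 = 0.6358

0.6358


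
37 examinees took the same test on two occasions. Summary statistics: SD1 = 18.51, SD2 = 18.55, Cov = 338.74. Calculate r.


r = cov(X,Y) / (SD_X * SD_Y)
r = 338.74 / (18.51 * 18.55)
r = 338.74 / 343.3605
r = 0.9865

0.9865


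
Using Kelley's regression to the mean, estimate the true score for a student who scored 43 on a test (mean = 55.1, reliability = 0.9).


T_est = rxx * X + (1 - rxx) * mean
T_est = 0.9 * 43 + 0.1 * 55.1
T_est = 38.7 + 5.51
T_est = 44.21

44.21


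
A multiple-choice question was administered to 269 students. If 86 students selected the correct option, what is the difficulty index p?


Item difficulty p = number correct / total examinees
p = 86 / 269
p = 0.3197

0.3197


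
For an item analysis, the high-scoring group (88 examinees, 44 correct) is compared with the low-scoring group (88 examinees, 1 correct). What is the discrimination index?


p_upper = 44/88 = 0.5
p_lower = 1/88 = 0.0114
D = 0.5 - 0.0114 = 0.4886

0.4886


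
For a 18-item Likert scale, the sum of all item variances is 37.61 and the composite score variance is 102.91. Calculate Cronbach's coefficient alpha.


alpha = (k/(k-1)) * (1 - sum(si^2)/s_total^2)
= (18/17) * (1 - 37.61/102.91)
alpha = 0.6719

0.6719


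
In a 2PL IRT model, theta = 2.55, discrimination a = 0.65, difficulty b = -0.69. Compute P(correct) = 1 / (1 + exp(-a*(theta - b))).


a*(theta - b) = 0.65 * (2.55 - -0.69) = 2.106
exp(-2.106) = 0.1217
P = 1 / (1 + 0.1217)
P = 0.8915

0.8915


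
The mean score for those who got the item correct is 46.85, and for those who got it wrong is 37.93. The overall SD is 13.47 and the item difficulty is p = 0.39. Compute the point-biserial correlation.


q = 1 - p = 0.61
rpb = ((M1 - M0) / SD) * sqrt(p * q)
rpb = ((46.85 - 37.93) / 13.47) * sqrt(0.39 * 0.61)
rpb = 0.323

0.323


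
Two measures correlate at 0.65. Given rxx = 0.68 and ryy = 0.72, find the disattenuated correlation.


r_corrected = rxy / sqrt(rxx * ryy)
= 0.65 / sqrt(0.68 * 0.72)
= 0.65 / sqrt(0.4896)
= 0.65 / 0.699714
r_corrected = 0.929

0.929


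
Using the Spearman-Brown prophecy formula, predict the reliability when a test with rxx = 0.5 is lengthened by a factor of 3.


r_new = (n * rxx) / (1 + (n-1) * rxx)
r_new = (3 * 0.5) / (1 + 2 * 0.5)
r_new = 1.5 / 2.0
r_new = 0.75

0.75


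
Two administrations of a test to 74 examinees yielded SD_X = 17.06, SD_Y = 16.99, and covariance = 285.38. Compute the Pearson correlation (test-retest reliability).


r = cov(X,Y) / (SD_X * SD_Y)
r = 285.38 / (17.06 * 16.99)
r = 285.38 / 289.8494
r = 0.9846

0.9846


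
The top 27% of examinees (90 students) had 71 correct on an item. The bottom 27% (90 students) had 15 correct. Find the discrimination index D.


p_upper = 71/90 = 0.7889
p_lower = 15/90 = 0.1667
D = 0.7889 - 0.1667 = 0.6222

0.6222


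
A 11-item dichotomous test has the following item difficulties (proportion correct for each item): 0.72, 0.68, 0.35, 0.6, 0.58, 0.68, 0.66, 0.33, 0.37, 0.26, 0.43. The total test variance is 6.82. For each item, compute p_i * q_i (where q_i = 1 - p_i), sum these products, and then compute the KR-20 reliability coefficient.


For each item, compute p_i * q_i:
  Item 1: 0.72 * 0.28 = 0.2016
  Item 2: 0.68 * 0.32 = 0.2176
  Item 3: 0.35 * 0.65 = 0.2275
  Item 4: 0.6 * 0.4 = 0.24
  Item 5: 0.58 * 0.42 = 0.2436
  Item 6: 0.68 * 0.32 = 0.2176
  Item 7: 0.66 * 0.34 = 0.2244
  Item 8: 0.33 * 0.67 = 0.2211
  Item 9: 0.37 * 0.63 = 0.2331
  Item 10: 0.26 * 0.74 = 0.1924
  Item 11: 0.43 * 0.57 = 0.2451
Sum(p_i * q_i) = 0.2016 + 0.2176 + 0.2275 + 0.24 + 0.2436 + 0.2176 + 0.2244 + 0.2211 + 0.2331 + 0.1924 + 0.2451 = 2.464
KR-20 = (k/(k-1)) * (1 - Sum(p_i*q_i) / Var_total)
= (11/10) * (1 - 2.464/6.82)
= 1.1 * 0.6387
KR-20 = 0.7026

0.7026


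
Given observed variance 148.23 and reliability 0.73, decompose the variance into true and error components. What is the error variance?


var_true = rxx * var_obs = 0.73 * 148.23 = 108.2079
var_error = var_obs - var_true
var_error = 148.23 - 108.2079
var_error = 40.0221

40.0221


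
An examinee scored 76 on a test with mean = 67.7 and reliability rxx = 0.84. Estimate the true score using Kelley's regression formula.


T_est = rxx * X + (1 - rxx) * mean
T_est = 0.84 * 76 + 0.16 * 67.7
T_est = 63.84 + 10.832
T_est = 74.672

74.672


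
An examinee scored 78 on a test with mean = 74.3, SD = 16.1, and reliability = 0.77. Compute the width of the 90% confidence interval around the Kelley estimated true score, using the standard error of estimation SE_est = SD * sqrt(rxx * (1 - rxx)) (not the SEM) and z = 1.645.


True score estimate = 0.77*78 + 0.23*74.3 = 77.149
SE_est = SD * sqrt(rxx * (1 - rxx)) = 16.1 * sqrt(0.77 * 0.23) = 16.1 * sqrt(0.1771) = 6.775403
CI = T_est +/- z * SE_est, so width = 2 * z * SE_est = 2 * 1.645 * 6.775403
Width = 22.2911

22.2911


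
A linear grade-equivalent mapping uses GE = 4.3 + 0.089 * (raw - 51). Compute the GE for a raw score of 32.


raw - median = 32 - 51 = -19
slope * diff = 0.089 * -19 = -1.691
GE = 4.3 + -1.691
GE = 2.609

2.609


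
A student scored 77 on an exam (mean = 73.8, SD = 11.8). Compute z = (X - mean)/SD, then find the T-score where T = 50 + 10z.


z = (X - mean) / SD = (77 - 73.8) / 11.8
z = 3.2 / 11.8
z = 0.2712
T-score = T = 50 + 10z
Carry z at full precision (z = 3.2 / 11.8) into the conversion:
T-score = 50 + 10 * (3.2 / 11.8) = 50 + 32 / 11.8
T-score = 50 + 2.7119
T-score = 52.7119

52.7119


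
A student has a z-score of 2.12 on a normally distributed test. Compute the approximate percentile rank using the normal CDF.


CDF(z) = 0.5 * (1 + erf(z/sqrt(2)))
erf(1.4991) = 0.966
CDF = 0.983
Percentile rank = 0.983 * 100 = 98.3

98.3


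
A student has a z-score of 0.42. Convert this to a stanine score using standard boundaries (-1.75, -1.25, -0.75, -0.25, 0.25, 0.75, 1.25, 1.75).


Stanine boundaries: [-1.75, -1.25, -0.75, -0.25, 0.25, 0.75, 1.25, 1.75]
z = 0.42
Check each boundary:
  z >= -1.75 -> could be stanine 2
  z >= -1.25 -> could be stanine 3
  z >= -0.75 -> could be stanine 4
  z >= -0.25 -> could be stanine 5
  z >= 0.25 -> could be stanine 6
  z < 0.75
  z < 1.25
  z < 1.75
Highest qualifying boundary gives stanine = 6

6


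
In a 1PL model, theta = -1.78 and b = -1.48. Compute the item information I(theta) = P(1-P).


P = 1/(1+exp(-(-1.78--1.48))) = 0.4256
I = P*(1-P) = 0.4256 * 0.5744
I = 0.2445

0.2445


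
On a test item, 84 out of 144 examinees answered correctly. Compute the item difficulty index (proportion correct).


Item difficulty p = number correct / total examinees
p = 84 / 144
p = 0.5833

0.5833


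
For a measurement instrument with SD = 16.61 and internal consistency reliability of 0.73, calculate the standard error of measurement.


SEM = SD * sqrt(1 - rxx)
SEM = 16.61 * sqrt(1 - 0.73)
SEM = 16.61 * sqrt(0.27) = 16.61 * 0.519615
SEM = 8.6308

8.6308


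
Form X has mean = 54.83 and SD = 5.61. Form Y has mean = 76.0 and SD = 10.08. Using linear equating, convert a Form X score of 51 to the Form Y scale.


slope = SD_Y / SD_X = 10.08 / 5.61 ~ 1.7968
intercept = mean_Y - slope * mean_X = 76.0 - (10.08 / 5.61) * 54.83 ~ -22.5181
Y = slope * X + intercept. To avoid rounding drift from the rounded slope/intercept, evaluate the equivalent form Y = mean_Y + SD_Y * (X - mean_X) / SD_X at full precision:
Y = 76.0 + 10.08 * (51 - 54.83) / 5.61
Y = 76.0 - 10.08 * 3.83 / 5.61
Y = 76.0 - 38.6064 / 5.61
Y = 76.0 - 6.8817
Y = 69.1183

69.1183


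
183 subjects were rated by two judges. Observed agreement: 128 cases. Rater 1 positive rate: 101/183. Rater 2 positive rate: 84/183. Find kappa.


P_o = 128/183 = 0.699454
P_e = (101*84 + 82*99) / 33489 = 0.495745
kappa = (P_o - P_e) / (1 - P_e)
kappa = (0.699454 - 0.495745) / (1 - 0.495745)
kappa = 0.404

0.404


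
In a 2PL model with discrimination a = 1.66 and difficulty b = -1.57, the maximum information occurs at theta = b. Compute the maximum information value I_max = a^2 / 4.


For 2PL, max info at theta = b = -1.57
I_max = a^2 / 4 = 1.66^2 / 4
= 2.7556 / 4
I_max = 0.6889

0.6889


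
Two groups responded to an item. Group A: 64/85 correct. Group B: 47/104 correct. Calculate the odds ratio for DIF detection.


Odds_A = 64/21 = 3.0476
Odds_B = 47/57 = 0.8246
OR = Odds_A / Odds_B = 3.0476 / 0.8246
Exactly, OR = (64 * 57) / (21 * 47) = 3648 / 987
OR = 3.696

3.696


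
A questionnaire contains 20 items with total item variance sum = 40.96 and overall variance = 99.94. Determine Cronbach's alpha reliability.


alpha = (k/(k-1)) * (1 - sum(si^2)/s_total^2)
= (20/19) * (1 - 40.96/99.94)
alpha = 0.6212

0.6212


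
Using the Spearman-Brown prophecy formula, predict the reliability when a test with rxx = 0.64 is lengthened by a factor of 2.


r_new = (n * rxx) / (1 + (n-1) * rxx)
r_new = (2 * 0.64) / (1 + 1 * 0.64)
r_new = 1.28 / 1.64
r_new = 0.7805

0.7805


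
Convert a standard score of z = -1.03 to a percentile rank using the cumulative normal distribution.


CDF(z) = 0.5 * (1 + erf(z/sqrt(2)))
erf(-0.7283) = -0.697
CDF = 0.1515
Percentile rank = 0.1515 * 100 = 15.15

15.15


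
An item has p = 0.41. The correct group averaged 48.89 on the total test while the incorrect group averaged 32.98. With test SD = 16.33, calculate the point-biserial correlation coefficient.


q = 1 - p = 0.59
rpb = ((M1 - M0) / SD) * sqrt(p * q)
rpb = ((48.89 - 32.98) / 16.33) * sqrt(0.41 * 0.59)
rpb = 0.4792

0.4792


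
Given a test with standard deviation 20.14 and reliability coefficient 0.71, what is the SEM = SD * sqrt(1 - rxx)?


SEM = SD * sqrt(1 - rxx)
SEM = 20.14 * sqrt(1 - 0.71)
SEM = 20.14 * sqrt(0.29) = 20.14 * 0.538516
SEM = 10.8457

10.8457


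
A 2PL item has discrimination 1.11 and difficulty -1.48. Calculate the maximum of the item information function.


For 2PL, max info at theta = b = -1.48
I_max = a^2 / 4 = 1.11^2 / 4
= 1.2321 / 4
I_max = 0.308

0.308


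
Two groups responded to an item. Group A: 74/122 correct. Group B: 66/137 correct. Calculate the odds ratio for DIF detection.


Odds_A = 74/48 = 1.5417
Odds_B = 66/71 = 0.9296
OR = Odds_A / Odds_B = 1.5417 / 0.9296
Exactly, OR = (74 * 71) / (48 * 66) = 5254 / 3168
OR = 1.6585

1.6585


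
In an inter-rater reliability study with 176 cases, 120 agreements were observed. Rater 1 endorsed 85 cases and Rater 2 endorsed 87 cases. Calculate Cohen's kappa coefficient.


P_o = 120/176 = 0.681818
P_e = (85*87 + 91*89) / 30976 = 0.500194
kappa = (P_o - P_e) / (1 - P_e)
kappa = (0.681818 - 0.500194) / (1 - 0.500194)
kappa = 0.3634

0.3634


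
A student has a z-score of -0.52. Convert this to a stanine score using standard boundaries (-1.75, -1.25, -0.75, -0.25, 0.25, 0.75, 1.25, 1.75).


Stanine boundaries: [-1.75, -1.25, -0.75, -0.25, 0.25, 0.75, 1.25, 1.75]
z = -0.52
Check each boundary:
  z >= -1.75 -> could be stanine 2
  z >= -1.25 -> could be stanine 3
  z >= -0.75 -> could be stanine 4
  z < -0.25
  z < 0.25
  z < 0.75
  z < 1.25
  z < 1.75
Highest qualifying boundary gives stanine = 4

4
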